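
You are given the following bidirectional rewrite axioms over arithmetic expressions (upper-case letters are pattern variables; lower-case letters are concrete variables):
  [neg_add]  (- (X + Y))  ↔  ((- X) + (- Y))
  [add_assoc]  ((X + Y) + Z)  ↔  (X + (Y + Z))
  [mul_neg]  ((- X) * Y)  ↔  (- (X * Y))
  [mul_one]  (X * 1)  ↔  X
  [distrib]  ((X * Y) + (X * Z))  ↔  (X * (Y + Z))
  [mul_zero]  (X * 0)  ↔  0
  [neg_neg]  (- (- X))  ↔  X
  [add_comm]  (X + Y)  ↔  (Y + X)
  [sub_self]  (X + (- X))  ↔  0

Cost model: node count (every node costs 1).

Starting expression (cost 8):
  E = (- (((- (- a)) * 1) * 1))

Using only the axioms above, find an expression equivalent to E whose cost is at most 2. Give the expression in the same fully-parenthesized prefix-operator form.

1. [mul_one →] ((- (- a)) * 1)  →  (- (- a));  E = (- ((- (- a)) * 1))
2. [mul_one →] ((- (- a)) * 1)  →  (- (- a));  E = (- (- (- a)))
3. [neg_neg →] (- (- a))  →  a;  cost 2 ≤ 2, done

(- a)   [cost 2]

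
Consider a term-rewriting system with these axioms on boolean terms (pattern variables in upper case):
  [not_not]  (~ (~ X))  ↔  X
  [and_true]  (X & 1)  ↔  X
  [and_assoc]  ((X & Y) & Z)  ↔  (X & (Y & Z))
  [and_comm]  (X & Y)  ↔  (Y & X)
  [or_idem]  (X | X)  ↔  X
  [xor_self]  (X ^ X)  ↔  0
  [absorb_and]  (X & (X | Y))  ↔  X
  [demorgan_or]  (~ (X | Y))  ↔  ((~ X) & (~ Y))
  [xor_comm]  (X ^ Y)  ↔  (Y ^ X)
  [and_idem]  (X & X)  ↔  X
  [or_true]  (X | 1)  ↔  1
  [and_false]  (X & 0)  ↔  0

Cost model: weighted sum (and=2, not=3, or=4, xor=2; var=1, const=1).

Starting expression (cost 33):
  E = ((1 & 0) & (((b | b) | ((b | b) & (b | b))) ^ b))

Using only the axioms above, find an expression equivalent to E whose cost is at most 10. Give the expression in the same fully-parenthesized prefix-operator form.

1. [and_idem →] ((b | b) & (b | b))  →  (b | b);  E = ((1 & 0) & (((b | b) | (b | b)) ^ b))
2. [or_idem →] ((b | b) | (b | b))  →  (b | b);  E = ((1 & 0) & ((b | b) ^ b))
3. [or_idem →] (b | b)  →  b;  cost 10 ≤ 10, done

((1 & 0) & (b ^ b))   [cost 10]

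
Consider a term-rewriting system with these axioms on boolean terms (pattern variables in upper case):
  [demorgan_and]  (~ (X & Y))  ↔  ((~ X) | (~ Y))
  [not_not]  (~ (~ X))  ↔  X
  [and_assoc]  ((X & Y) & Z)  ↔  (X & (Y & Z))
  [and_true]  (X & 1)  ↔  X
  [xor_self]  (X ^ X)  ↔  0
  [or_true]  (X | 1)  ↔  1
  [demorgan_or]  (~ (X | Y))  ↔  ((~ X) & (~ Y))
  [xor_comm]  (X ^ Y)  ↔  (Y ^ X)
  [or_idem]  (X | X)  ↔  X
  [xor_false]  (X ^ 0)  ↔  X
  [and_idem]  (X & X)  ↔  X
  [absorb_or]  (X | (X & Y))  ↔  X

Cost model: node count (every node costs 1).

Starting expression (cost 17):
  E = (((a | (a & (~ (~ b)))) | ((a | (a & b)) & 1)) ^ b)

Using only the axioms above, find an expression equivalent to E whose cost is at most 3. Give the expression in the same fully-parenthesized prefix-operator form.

(1) (~ (~ b))  =[not_not →]=  b    ⊢ (((a | (a & b)) | ((a | (a & b)) & 1)) ^ b)
(2) ((a | (a & b)) | ((a | (a & b)) & 1))  =[absorb_or →]=  (a | (a & b))    ⊢ ((a | (a & b)) ^ b)
(3) (a | (a & b))  =[absorb_or →]=  a    ⊢ cost 3, within 3

(a ^ b)   [cost 3]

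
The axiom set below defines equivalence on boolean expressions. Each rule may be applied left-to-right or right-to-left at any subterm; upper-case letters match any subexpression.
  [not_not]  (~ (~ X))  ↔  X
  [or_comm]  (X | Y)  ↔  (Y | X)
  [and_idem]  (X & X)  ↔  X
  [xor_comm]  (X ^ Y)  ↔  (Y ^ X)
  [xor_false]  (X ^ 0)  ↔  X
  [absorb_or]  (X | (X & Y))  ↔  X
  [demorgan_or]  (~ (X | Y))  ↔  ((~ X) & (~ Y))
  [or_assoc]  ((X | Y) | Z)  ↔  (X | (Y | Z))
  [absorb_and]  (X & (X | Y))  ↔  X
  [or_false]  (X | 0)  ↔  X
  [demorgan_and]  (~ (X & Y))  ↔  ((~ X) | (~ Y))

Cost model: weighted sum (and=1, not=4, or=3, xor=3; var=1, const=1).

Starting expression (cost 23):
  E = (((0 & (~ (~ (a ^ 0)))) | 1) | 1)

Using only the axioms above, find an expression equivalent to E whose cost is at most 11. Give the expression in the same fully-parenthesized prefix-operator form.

((0 & a) | (1 | 1))   [cost 11]

step 1: or_assoc (→) rewrites (((0 & (~ (~ (a ^ 0)))) | 1) | 1) into ((0 & (~ (~ (a ^ 0)))) | (1 | 1))
step 2: xor_false (→) rewrites (a ^ 0) into a, now ((0 & (~ (~ a))) | (1 | 1))
step 3: not_not (→) rewrites (~ (~ a)) into a, reaching cost 11 (bound 11)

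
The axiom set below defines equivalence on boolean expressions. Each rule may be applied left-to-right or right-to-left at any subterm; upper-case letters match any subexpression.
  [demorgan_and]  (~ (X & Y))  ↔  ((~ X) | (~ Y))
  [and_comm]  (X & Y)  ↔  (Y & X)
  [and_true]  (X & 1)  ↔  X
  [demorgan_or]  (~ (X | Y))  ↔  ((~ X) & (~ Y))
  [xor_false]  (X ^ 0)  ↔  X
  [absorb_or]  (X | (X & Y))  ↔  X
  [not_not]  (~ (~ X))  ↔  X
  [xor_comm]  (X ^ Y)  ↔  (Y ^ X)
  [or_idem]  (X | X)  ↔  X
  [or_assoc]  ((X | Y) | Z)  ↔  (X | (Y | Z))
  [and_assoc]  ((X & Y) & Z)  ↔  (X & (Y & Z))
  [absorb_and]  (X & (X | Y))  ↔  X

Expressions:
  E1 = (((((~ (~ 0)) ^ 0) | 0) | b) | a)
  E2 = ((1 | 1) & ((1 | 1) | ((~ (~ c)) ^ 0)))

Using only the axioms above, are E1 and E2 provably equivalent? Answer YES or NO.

NO

Every axiom is a valid identity, so a rewrite proof would force E1 and E2 to agree under every assignment.
At a=0, b=0, c=0: E1 = 0 but E2 = 1; they differ, so no derivation exists.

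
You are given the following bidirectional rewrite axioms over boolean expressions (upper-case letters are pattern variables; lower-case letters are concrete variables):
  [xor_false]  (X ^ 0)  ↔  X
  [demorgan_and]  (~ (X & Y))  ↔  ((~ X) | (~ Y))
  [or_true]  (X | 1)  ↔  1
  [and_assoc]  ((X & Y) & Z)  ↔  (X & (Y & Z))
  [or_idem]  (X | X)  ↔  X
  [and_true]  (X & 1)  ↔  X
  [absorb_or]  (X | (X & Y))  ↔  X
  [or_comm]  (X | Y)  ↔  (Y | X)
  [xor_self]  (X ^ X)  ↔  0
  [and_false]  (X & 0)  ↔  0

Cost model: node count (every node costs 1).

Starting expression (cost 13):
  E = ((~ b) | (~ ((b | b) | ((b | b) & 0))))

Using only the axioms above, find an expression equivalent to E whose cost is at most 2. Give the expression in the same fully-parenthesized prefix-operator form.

(~ b)   [cost 2]

1. [absorb_or →] ((b | b) | ((b | b) & 0))  →  (b | b);  E = ((~ b) | (~ (b | b)))
2. [or_idem →] (b | b)  →  b;  E = ((~ b) | (~ b))
3. [or_idem →] ((~ b) | (~ b))  →  (~ b);  cost 2 ≤ 2, done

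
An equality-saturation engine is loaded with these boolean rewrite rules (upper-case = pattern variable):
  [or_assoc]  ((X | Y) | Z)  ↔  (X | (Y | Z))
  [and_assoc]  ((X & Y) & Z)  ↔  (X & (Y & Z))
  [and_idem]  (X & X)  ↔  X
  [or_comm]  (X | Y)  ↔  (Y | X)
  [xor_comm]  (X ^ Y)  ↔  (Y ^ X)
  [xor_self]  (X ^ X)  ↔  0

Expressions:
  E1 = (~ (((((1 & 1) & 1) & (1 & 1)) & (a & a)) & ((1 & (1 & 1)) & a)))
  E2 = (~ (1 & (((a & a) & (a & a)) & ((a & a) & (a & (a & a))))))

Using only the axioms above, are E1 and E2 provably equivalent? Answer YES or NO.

(1) (1 & 1)  =[and_idem →]=  1    ⊢ (~ ((((1 & 1) & (1 & 1)) & (a & a)) & ((1 & (1 & 1)) & a)))
(2) (a & a)  =[and_idem →]=  a    ⊢ (~ ((((1 & 1) & (1 & 1)) & a) & ((1 & (1 & 1)) & a)))
(3) (1 & 1)  =[and_idem →]=  1    ⊢ (~ (((1 & (1 & 1)) & a) & ((1 & (1 & 1)) & a)))
(4) (((1 & (1 & 1)) & a) & ((1 & (1 & 1)) & a))  =[and_idem →]=  ((1 & (1 & 1)) & a)    ⊢ (~ ((1 & (1 & 1)) & a))
(5) (1 & 1)  =[and_idem →]=  1    ⊢ (~ ((1 & 1) & a))
(6) (1 & 1)  =[and_idem →]=  1    ⊢ (~ (1 & a))
(7) a  =[and_idem ←]=  (a & a)    ⊢ (~ (1 & (a & a)))
(8) (a & a)  =[and_idem ←]=  ((a & a) & (a & a))    ⊢ (~ (1 & ((a & a) & (a & a))))
(9) ((a & a) & (a & a))  =[and_idem ←]=  (((a & a) & (a & a)) & ((a & a) & (a & a)))    ⊢ (~ (1 & (((a & a) & (a & a)) & ((a & a) & (a & a)))))
(10) a  =[and_idem ←]=  (a & a)    ⊢ E2

YES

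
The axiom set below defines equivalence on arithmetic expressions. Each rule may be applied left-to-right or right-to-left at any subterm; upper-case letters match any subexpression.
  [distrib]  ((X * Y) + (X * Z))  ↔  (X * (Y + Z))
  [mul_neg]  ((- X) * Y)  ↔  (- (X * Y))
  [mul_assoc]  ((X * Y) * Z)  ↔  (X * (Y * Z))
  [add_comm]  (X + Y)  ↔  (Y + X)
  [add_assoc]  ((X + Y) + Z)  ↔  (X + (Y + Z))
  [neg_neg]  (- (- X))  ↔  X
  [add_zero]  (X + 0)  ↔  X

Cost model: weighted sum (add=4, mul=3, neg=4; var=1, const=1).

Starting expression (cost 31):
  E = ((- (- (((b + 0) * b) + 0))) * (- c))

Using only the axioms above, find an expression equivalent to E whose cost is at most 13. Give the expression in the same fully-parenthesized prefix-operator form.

((b * b) * (- c))   [cost 13]

1. [add_zero →] (((b + 0) * b) + 0)  →  ((b + 0) * b);  E = ((- (- ((b + 0) * b))) * (- c))
2. [add_zero →] (b + 0)  →  b;  E = ((- (- (b * b))) * (- c))
3. [neg_neg →] (- (- (b * b)))  →  (b * b);  cost 13 ≤ 13, done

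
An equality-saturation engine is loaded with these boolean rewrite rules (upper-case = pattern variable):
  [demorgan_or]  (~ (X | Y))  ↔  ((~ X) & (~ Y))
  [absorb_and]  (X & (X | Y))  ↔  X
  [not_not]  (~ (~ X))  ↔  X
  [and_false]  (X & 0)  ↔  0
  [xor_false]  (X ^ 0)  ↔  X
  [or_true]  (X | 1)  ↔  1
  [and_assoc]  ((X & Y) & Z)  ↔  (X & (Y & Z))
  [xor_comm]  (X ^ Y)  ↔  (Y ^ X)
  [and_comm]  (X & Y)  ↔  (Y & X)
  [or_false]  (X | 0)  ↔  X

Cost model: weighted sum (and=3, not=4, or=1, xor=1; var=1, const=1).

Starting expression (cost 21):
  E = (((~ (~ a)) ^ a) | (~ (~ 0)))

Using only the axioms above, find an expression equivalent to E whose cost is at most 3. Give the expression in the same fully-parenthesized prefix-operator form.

1. [not_not →] (~ (~ 0))  →  0;  E = (((~ (~ a)) ^ a) | 0)
2. [not_not →] (~ (~ a))  →  a;  E = ((a ^ a) | 0)
3. [or_false →] ((a ^ a) | 0)  →  (a ^ a);  cost 3 ≤ 3, done

(a ^ a)   [cost 3]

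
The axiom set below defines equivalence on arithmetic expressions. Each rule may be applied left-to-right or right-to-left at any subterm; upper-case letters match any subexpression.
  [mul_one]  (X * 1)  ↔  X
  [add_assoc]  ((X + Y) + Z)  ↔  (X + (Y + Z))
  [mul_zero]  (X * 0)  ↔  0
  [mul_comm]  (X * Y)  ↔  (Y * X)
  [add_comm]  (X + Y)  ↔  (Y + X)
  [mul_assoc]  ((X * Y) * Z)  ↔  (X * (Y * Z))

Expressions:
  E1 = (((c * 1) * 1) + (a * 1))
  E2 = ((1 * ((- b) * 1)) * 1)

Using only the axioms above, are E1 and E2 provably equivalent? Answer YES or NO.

NO

The axioms are sound identities: if E1 ↔* E2 then E1 and E2 evaluate identically under any assignment.
Under a=0, b=0, c=1: E1 evaluates to 1, E2 to 0. Distinct ⇒ no rewrite sequence connects them.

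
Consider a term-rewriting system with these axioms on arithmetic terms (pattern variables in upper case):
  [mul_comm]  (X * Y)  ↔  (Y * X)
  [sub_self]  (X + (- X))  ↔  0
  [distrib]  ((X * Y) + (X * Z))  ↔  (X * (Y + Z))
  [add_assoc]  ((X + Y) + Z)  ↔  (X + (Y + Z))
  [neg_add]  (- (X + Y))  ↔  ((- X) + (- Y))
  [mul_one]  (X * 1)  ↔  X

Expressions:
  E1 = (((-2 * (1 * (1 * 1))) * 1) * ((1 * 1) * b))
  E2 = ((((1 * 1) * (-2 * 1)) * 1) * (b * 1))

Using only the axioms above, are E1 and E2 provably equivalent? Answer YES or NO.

step 1: mul_one (→) rewrites (1 * 1) into 1, now (((-2 * (1 * 1)) * 1) * ((1 * 1) * b))
step 2: mul_one (→) rewrites (1 * 1) into 1, now (((-2 * 1) * 1) * ((1 * 1) * b))
step 3: mul_one (→) rewrites (1 * 1) into 1, now (((-2 * 1) * 1) * (1 * b))
step 4: mul_comm (→) rewrites (1 * b) into (b * 1), now (((-2 * 1) * 1) * (b * 1))
step 5: mul_one (→) rewrites ((-2 * 1) * 1) into (-2 * 1), now ((-2 * 1) * (b * 1))
step 6: mul_comm (→) rewrites (-2 * 1) into (1 * -2), now ((1 * -2) * (b * 1))
step 7: mul_one (←) rewrites -2 into (-2 * 1), now ((1 * (-2 * 1)) * (b * 1))
step 8: mul_one (←) rewrites 1 into (1 * 1), now (((1 * 1) * (-2 * 1)) * (b * 1))
step 9: mul_one (←) rewrites ((1 * 1) * (-2 * 1)) into (((1 * 1) * (-2 * 1)) * 1), which is E2

YES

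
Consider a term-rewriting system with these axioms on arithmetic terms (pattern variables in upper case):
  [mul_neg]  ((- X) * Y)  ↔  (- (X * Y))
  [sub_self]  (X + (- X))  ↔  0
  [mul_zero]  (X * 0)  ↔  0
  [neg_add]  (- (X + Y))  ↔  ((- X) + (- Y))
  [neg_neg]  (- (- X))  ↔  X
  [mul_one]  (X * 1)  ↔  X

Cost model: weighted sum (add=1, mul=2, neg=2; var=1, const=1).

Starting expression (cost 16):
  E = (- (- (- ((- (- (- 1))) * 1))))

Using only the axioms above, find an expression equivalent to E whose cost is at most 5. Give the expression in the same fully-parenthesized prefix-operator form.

(- (- 1))   [cost 5]

(1) ((- (- (- 1))) * 1)  =[mul_one →]=  (- (- (- 1)))    ⊢ (- (- (- (- (- (- 1))))))
(2) (- (- 1))  =[neg_neg →]=  1    ⊢ (- (- (- (- 1))))
(3) (- (- (- 1)))  =[neg_neg →]=  (- 1)    ⊢ cost 5, within 5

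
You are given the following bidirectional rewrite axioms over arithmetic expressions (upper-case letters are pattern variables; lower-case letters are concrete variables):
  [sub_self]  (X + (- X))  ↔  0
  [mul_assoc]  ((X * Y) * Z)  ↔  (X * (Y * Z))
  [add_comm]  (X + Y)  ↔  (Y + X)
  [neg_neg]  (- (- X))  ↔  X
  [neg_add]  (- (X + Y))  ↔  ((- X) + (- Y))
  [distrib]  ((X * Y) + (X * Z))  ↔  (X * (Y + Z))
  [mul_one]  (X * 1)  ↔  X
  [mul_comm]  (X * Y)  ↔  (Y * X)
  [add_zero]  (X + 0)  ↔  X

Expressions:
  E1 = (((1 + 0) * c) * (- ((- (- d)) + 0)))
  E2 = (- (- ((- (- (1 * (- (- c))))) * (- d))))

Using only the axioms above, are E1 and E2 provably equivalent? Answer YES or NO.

step 1: add_zero (→) rewrites ((- (- d)) + 0) into (- (- d)), now (((1 + 0) * c) * (- (- (- d))))
step 2: neg_neg (→) rewrites (- (- (- d))) into (- d), now (((1 + 0) * c) * (- d))
step 3: add_zero (→) rewrites (1 + 0) into 1, now ((1 * c) * (- d))
step 4: neg_neg (←) rewrites (1 * c) into (- (- (1 * c))), now ((- (- (1 * c))) * (- d))
step 5: neg_neg (←) rewrites c into (- (- c)), now ((- (- (1 * (- (- c))))) * (- d))
step 6: neg_neg (←) rewrites ((- (- (1 * (- (- c))))) * (- d)) into (- (- ((- (- (1 * (- (- c))))) * (- d)))), which is E2

YES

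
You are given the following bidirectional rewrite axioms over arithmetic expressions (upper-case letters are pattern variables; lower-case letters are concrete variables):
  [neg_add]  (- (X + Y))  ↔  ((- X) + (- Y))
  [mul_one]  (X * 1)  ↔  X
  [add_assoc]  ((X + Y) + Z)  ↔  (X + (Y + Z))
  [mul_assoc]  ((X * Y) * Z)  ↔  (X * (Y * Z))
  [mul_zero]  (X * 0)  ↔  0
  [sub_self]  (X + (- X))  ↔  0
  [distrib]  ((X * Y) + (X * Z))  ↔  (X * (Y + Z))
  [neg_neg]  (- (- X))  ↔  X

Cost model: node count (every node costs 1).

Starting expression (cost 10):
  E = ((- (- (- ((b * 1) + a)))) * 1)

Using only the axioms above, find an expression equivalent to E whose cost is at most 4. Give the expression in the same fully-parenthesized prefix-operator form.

(- (b + a))   [cost 4]

(1) ((- (- (- ((b * 1) + a)))) * 1)  =[mul_one →]=  (- (- (- ((b * 1) + a))))
(2) (- (- (- ((b * 1) + a))))  =[neg_neg →]=  (- ((b * 1) + a))
(3) (b * 1)  =[mul_one →]=  b    ⊢ cost 4, within 4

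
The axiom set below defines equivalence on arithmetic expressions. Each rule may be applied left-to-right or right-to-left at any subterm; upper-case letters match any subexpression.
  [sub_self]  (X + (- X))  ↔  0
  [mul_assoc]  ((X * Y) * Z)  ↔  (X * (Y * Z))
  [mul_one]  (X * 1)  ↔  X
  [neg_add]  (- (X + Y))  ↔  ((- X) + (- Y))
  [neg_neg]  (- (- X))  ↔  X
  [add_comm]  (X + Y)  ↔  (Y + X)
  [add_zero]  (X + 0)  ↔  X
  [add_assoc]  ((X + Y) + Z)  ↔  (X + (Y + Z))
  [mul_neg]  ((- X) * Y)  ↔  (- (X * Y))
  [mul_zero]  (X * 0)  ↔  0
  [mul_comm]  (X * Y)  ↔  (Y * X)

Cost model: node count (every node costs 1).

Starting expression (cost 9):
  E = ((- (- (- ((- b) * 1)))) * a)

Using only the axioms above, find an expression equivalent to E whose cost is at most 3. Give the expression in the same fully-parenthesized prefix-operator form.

(b * a)   [cost 3]

step 1: neg_neg (→) rewrites (- (- ((- b) * 1))) into ((- b) * 1), now ((- ((- b) * 1)) * a)
step 2: mul_one (→) rewrites ((- b) * 1) into (- b), now ((- (- b)) * a)
step 3: neg_neg (→) rewrites (- (- b)) into b, reaching cost 3 (bound 3)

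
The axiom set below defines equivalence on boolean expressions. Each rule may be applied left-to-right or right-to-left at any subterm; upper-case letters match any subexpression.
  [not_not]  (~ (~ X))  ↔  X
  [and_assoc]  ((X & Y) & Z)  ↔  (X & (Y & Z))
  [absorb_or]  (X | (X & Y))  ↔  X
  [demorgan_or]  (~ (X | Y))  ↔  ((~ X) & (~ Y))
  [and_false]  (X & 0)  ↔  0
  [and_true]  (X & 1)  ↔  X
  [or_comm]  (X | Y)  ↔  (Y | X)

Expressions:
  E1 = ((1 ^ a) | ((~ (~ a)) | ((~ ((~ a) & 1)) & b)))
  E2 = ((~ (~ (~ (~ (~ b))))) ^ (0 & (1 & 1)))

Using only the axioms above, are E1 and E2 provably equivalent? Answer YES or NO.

NO

The axioms are sound identities: if E1 ↔* E2 then E1 and E2 evaluate identically under any assignment.
Under a=0, b=1: E1 evaluates to 1, E2 to 0. Distinct ⇒ no rewrite sequence connects them.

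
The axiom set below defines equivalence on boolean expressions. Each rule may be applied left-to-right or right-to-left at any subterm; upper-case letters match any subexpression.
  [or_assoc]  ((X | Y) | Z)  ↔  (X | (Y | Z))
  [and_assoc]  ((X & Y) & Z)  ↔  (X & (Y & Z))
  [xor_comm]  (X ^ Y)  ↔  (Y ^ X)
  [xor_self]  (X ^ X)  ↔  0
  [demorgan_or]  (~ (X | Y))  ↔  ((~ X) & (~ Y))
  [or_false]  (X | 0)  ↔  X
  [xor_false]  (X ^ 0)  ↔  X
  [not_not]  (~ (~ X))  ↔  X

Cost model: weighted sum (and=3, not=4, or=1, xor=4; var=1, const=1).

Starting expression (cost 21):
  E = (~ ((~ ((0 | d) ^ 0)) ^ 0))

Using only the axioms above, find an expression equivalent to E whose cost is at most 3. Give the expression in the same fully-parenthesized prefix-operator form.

(1) ((0 | d) ^ 0)  =[xor_false →]=  (0 | d)    ⊢ (~ ((~ (0 | d)) ^ 0))
(2) ((~ (0 | d)) ^ 0)  =[xor_false →]=  (~ (0 | d))    ⊢ (~ (~ (0 | d)))
(3) (~ (~ (0 | d)))  =[not_not →]=  (0 | d)    ⊢ cost 3, within 3

(0 | d)   [cost 3]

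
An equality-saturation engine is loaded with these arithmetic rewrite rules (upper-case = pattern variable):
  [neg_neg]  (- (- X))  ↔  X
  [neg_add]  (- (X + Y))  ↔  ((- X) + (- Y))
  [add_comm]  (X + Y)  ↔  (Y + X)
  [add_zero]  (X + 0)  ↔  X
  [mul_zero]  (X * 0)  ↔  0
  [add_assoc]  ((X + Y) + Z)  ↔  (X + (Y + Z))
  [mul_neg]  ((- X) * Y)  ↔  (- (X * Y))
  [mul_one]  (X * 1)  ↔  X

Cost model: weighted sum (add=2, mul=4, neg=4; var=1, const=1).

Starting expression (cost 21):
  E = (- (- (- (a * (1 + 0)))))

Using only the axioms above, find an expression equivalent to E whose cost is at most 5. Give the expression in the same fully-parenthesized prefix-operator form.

1. [neg_neg →] (- (- (a * (1 + 0))))  →  (a * (1 + 0));  E = (- (a * (1 + 0)))
2. [add_zero →] (1 + 0)  →  1;  E = (- (a * 1))
3. [mul_one →] (a * 1)  →  a;  cost 5 ≤ 5, done

(- a)   [cost 5]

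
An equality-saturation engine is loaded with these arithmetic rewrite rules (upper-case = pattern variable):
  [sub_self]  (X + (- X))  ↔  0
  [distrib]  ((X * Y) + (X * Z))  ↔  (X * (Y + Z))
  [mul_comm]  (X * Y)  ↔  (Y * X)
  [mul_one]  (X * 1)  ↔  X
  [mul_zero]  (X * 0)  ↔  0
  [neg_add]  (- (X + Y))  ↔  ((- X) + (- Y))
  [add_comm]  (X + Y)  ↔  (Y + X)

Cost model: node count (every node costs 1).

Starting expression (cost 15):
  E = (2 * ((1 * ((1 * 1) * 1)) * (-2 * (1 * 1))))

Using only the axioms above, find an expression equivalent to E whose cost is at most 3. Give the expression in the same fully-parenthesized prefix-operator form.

(1) ((1 * 1) * 1)  =[mul_one →]=  (1 * 1)    ⊢ (2 * ((1 * (1 * 1)) * (-2 * (1 * 1))))
(2) (1 * 1)  =[mul_one →]=  1    ⊢ (2 * ((1 * (1 * 1)) * (-2 * 1)))
(3) (1 * 1)  =[mul_one →]=  1    ⊢ (2 * ((1 * 1) * (-2 * 1)))
(4) (1 * 1)  =[mul_one →]=  1    ⊢ (2 * (1 * (-2 * 1)))
(5) (1 * (-2 * 1))  =[mul_comm →]=  ((-2 * 1) * 1)    ⊢ (2 * ((-2 * 1) * 1))
(6) (-2 * 1)  =[mul_one →]=  -2    ⊢ (2 * (-2 * 1))
(7) (2 * (-2 * 1))  =[mul_comm →]=  ((-2 * 1) * 2)
(8) (-2 * 1)  =[mul_one →]=  -2    ⊢ cost 3, within 3

(-2 * 2)   [cost 3]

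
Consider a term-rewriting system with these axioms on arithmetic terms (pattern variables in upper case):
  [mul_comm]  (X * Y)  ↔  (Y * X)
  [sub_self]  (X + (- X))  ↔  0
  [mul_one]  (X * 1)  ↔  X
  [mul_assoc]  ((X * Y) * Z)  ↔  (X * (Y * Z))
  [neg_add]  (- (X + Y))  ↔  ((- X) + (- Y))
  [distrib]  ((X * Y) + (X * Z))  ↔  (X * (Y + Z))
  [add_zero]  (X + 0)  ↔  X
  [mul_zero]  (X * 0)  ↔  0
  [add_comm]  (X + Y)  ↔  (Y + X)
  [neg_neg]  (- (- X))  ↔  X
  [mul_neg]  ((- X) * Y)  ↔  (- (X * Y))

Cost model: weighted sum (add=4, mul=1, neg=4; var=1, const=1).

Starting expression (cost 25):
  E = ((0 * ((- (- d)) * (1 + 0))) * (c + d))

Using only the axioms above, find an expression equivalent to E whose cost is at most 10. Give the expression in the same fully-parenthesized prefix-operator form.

(1) (- (- d))  =[neg_neg →]=  d    ⊢ ((0 * (d * (1 + 0))) * (c + d))
(2) (1 + 0)  =[add_zero →]=  1    ⊢ ((0 * (d * 1)) * (c + d))
(3) (d * 1)  =[mul_one →]=  d    ⊢ cost 10, within 10

((0 * d) * (c + d))   [cost 10]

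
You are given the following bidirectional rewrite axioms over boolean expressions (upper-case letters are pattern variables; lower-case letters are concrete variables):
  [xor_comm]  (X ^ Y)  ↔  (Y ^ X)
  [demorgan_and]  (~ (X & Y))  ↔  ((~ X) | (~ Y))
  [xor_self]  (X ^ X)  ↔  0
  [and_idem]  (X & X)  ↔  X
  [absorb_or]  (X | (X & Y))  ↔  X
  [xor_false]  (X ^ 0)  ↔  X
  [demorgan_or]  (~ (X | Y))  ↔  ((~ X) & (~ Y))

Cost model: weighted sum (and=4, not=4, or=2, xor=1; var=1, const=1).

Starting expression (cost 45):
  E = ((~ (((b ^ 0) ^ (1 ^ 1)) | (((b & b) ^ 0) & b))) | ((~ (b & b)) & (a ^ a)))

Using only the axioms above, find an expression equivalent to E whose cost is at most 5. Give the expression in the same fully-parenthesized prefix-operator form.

(~ b)   [cost 5]

step 1: and_idem (→) rewrites (b & b) into b, now ((~ (((b ^ 0) ^ (1 ^ 1)) | ((b ^ 0) & b))) | ((~ (b & b)) & (a ^ a)))
step 2: and_idem (→) rewrites (b & b) into b, now ((~ (((b ^ 0) ^ (1 ^ 1)) | ((b ^ 0) & b))) | ((~ b) & (a ^ a)))
step 3: xor_false (→) rewrites (b ^ 0) into b, now ((~ ((b ^ (1 ^ 1)) | ((b ^ 0) & b))) | ((~ b) & (a ^ a)))
step 4: xor_self (→) rewrites (1 ^ 1) into 0, now ((~ ((b ^ 0) | ((b ^ 0) & b))) | ((~ b) & (a ^ a)))
step 5: absorb_or (→) rewrites ((b ^ 0) | ((b ^ 0) & b)) into (b ^ 0), now ((~ (b ^ 0)) | ((~ b) & (a ^ a)))
step 6: xor_false (→) rewrites (b ^ 0) into b, now ((~ b) | ((~ b) & (a ^ a)))
step 7: xor_self (→) rewrites (a ^ a) into 0, now ((~ b) | ((~ b) & 0))
step 8: absorb_or (→) rewrites ((~ b) | ((~ b) & 0)) into (~ b), reaching cost 5 (bound 5)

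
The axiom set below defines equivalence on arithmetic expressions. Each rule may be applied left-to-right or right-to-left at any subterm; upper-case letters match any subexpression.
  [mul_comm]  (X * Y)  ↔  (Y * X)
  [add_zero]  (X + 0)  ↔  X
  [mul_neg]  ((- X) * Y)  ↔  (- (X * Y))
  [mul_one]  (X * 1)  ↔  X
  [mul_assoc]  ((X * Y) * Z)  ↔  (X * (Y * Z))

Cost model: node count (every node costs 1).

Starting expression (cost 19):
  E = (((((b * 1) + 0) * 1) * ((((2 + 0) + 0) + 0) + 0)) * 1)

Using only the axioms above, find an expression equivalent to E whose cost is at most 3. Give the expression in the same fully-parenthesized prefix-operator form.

(b * 2)   [cost 3]

step 1: add_zero (→) rewrites (2 + 0) into 2, now (((((b * 1) + 0) * 1) * (((2 + 0) + 0) + 0)) * 1)
step 2: add_zero (→) rewrites (((2 + 0) + 0) + 0) into ((2 + 0) + 0), now (((((b * 1) + 0) * 1) * ((2 + 0) + 0)) * 1)
step 3: mul_one (→) rewrites (((((b * 1) + 0) * 1) * ((2 + 0) + 0)) * 1) into ((((b * 1) + 0) * 1) * ((2 + 0) + 0))
step 4: add_zero (→) rewrites ((2 + 0) + 0) into (2 + 0), now ((((b * 1) + 0) * 1) * (2 + 0))
step 5: mul_one (→) rewrites (b * 1) into b, now (((b + 0) * 1) * (2 + 0))
step 6: mul_one (→) rewrites ((b + 0) * 1) into (b + 0), now ((b + 0) * (2 + 0))
step 7: add_zero (→) rewrites (2 + 0) into 2, now ((b + 0) * 2)
step 8: add_zero (→) rewrites (b + 0) into b, reaching cost 3 (bound 3)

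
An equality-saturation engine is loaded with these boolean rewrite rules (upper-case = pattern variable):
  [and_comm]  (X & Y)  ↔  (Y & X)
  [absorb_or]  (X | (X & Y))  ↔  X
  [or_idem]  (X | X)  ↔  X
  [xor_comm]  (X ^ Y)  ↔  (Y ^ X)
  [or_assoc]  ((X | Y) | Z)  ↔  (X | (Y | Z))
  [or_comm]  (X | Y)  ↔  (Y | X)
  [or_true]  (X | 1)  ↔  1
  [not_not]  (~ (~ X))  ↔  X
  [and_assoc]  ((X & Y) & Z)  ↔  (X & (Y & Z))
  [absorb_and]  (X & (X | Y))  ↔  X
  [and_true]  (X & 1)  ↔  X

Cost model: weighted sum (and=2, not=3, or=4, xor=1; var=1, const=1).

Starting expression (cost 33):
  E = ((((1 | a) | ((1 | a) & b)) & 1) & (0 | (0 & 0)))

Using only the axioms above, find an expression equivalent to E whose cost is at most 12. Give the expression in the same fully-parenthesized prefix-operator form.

(1) (0 | (0 & 0))  =[absorb_or →]=  0    ⊢ ((((1 | a) | ((1 | a) & b)) & 1) & 0)
(2) ((1 | a) | ((1 | a) & b))  =[absorb_or →]=  (1 | a)    ⊢ cost 12, within 12

(((1 | a) & 1) & 0)   [cost 12]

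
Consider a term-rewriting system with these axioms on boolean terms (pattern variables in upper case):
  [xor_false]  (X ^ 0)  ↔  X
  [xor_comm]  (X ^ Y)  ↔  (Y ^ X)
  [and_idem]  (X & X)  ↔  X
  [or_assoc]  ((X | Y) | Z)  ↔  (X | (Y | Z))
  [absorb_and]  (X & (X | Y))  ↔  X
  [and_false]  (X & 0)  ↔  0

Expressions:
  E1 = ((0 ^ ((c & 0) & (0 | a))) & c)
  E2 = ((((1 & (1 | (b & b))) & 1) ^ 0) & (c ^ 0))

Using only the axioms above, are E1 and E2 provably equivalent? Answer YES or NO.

The axioms are sound identities: if E1 ↔* E2 then E1 and E2 evaluate identically under any assignment.
Under a=0, b=0, c=1: E1 evaluates to 0, E2 to 1. Distinct ⇒ no rewrite sequence connects them.

NO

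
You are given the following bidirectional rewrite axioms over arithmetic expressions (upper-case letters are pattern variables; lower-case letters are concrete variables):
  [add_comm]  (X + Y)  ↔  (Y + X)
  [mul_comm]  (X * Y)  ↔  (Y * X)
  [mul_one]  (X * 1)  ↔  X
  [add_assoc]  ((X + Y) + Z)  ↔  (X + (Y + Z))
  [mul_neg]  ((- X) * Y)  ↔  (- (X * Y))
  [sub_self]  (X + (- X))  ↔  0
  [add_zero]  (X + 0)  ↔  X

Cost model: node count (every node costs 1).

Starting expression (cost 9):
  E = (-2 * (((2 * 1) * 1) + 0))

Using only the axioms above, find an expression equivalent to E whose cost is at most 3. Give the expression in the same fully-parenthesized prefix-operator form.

(-2 * 2)   [cost 3]

(1) (2 * 1)  =[mul_one →]=  2    ⊢ (-2 * ((2 * 1) + 0))
(2) (2 * 1)  =[mul_one →]=  2    ⊢ (-2 * (2 + 0))
(3) (2 + 0)  =[add_zero →]=  2    ⊢ cost 3, within 3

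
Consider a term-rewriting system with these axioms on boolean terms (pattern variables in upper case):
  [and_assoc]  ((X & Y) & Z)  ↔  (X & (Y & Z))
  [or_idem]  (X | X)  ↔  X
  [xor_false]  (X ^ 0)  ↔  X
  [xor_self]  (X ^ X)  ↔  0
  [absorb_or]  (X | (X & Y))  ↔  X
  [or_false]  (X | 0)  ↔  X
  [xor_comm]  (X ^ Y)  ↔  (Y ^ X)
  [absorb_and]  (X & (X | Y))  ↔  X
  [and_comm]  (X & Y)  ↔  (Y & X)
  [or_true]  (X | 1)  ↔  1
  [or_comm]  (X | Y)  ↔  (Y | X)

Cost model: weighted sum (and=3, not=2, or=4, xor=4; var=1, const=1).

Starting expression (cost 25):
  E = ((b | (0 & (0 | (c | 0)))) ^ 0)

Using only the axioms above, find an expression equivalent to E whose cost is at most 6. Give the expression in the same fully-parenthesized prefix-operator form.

(b | 0)   [cost 6]

(1) (c | 0)  =[or_false →]=  c    ⊢ ((b | (0 & (0 | c))) ^ 0)
(2) ((b | (0 & (0 | c))) ^ 0)  =[xor_false →]=  (b | (0 & (0 | c)))
(3) (0 & (0 | c))  =[absorb_and →]=  0    ⊢ cost 6, within 6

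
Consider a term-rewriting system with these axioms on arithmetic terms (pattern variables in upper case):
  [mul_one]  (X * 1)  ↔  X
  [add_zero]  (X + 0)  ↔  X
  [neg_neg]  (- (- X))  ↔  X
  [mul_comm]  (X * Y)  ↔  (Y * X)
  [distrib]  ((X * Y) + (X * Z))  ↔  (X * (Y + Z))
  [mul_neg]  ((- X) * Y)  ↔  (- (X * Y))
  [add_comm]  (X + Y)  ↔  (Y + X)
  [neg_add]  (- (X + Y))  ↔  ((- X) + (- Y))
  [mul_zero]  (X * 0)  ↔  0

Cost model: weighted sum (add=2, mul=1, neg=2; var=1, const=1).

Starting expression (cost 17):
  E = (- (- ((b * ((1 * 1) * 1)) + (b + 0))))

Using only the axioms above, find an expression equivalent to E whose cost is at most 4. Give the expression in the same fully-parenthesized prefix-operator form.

(b + b)   [cost 4]

step 1: mul_one (→) rewrites ((1 * 1) * 1) into (1 * 1), now (- (- ((b * (1 * 1)) + (b + 0))))
step 2: mul_one (→) rewrites (1 * 1) into 1, now (- (- ((b * 1) + (b + 0))))
step 3: neg_neg (→) rewrites (- (- ((b * 1) + (b + 0)))) into ((b * 1) + (b + 0))
step 4: add_zero (→) rewrites (b + 0) into b, now ((b * 1) + b)
step 5: mul_one (→) rewrites (b * 1) into b, reaching cost 4 (bound 4)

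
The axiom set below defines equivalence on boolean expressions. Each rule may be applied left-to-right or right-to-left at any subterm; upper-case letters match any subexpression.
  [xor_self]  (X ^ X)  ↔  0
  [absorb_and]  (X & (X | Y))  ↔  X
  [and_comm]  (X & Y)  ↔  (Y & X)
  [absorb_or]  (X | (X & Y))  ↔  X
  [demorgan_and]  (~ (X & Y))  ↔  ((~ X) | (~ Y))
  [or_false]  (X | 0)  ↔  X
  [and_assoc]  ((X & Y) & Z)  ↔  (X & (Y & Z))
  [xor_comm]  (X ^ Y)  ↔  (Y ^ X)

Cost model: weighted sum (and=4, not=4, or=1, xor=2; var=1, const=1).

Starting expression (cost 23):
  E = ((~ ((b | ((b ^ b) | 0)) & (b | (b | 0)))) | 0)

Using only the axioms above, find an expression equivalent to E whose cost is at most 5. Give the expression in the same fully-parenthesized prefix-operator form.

(~ b)   [cost 5]

step 1: or_false (→) rewrites ((b ^ b) | 0) into (b ^ b), now ((~ ((b | (b ^ b)) & (b | (b | 0)))) | 0)
step 2: or_false (→) rewrites ((~ ((b | (b ^ b)) & (b | (b | 0)))) | 0) into (~ ((b | (b ^ b)) & (b | (b | 0))))
step 3: xor_self (→) rewrites (b ^ b) into 0, now (~ ((b | 0) & (b | (b | 0))))
step 4: or_false (→) rewrites (b | 0) into b, now (~ (b & (b | (b | 0))))
step 5: or_false (→) rewrites (b | 0) into b, now (~ (b & (b | b)))
step 6: absorb_and (→) rewrites (b & (b | b)) into b, reaching cost 5 (bound 5)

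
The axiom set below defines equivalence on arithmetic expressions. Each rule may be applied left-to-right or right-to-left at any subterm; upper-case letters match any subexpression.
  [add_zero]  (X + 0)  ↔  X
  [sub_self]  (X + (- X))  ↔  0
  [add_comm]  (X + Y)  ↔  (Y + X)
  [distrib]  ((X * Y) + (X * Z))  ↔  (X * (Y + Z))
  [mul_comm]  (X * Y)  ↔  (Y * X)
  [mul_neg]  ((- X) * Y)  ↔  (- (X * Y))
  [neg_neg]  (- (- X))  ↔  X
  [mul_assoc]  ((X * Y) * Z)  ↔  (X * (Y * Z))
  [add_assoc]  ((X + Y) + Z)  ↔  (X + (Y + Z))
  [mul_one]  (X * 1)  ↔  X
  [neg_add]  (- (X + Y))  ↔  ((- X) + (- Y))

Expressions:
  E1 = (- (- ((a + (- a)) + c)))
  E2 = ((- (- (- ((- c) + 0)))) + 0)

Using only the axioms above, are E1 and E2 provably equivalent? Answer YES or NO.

YES

step 1: neg_neg (→) rewrites (- (- ((a + (- a)) + c))) into ((a + (- a)) + c)
step 2: add_comm (→) rewrites ((a + (- a)) + c) into (c + (a + (- a)))
step 3: sub_self (→) rewrites (a + (- a)) into 0, now (c + 0)
step 4: neg_neg (←) rewrites c into (- (- c)), now ((- (- c)) + 0)
step 5: neg_neg (←) rewrites (- c) into (- (- (- c))), now ((- (- (- (- c)))) + 0)
step 6: add_zero (←) rewrites (- c) into ((- c) + 0), which is E2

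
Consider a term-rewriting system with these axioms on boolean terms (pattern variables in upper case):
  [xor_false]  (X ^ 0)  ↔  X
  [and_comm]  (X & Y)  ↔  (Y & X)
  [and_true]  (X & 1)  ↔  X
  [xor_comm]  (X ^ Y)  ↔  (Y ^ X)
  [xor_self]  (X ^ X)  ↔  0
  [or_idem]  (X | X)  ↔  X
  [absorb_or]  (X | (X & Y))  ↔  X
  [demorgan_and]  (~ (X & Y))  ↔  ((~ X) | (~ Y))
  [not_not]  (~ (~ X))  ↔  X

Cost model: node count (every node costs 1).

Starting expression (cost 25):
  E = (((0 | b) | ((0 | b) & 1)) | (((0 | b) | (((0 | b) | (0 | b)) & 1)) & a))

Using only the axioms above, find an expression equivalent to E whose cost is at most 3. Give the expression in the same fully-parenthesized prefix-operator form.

(0 | b)   [cost 3]

1. [or_idem →] ((0 | b) | (0 | b))  →  (0 | b);  E = (((0 | b) | ((0 | b) & 1)) | (((0 | b) | ((0 | b) & 1)) & a))
2. [absorb_or →] (((0 | b) | ((0 | b) & 1)) | (((0 | b) | ((0 | b) & 1)) & a))  →  ((0 | b) | ((0 | b) & 1))
3. [absorb_or →] ((0 | b) | ((0 | b) & 1))  →  (0 | b);  cost 3 ≤ 3, done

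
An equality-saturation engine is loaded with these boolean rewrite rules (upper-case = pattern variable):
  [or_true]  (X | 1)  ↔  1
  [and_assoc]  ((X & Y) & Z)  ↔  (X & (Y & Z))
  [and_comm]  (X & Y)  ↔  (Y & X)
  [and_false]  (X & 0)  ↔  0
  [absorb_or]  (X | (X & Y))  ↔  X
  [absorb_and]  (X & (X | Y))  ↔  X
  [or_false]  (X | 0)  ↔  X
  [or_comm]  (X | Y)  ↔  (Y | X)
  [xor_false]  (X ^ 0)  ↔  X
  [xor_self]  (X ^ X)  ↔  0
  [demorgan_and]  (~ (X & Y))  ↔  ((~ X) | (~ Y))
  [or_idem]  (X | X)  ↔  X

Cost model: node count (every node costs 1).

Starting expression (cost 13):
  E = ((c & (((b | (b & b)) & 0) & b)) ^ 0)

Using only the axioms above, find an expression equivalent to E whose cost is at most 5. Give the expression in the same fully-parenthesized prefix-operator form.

1. [absorb_or →] (b | (b & b))  →  b;  E = ((c & ((b & 0) & b)) ^ 0)
2. [xor_false →] ((c & ((b & 0) & b)) ^ 0)  →  (c & ((b & 0) & b))
3. [and_false →] (b & 0)  →  0;  cost 5 ≤ 5, done

(c & (0 & b))   [cost 5]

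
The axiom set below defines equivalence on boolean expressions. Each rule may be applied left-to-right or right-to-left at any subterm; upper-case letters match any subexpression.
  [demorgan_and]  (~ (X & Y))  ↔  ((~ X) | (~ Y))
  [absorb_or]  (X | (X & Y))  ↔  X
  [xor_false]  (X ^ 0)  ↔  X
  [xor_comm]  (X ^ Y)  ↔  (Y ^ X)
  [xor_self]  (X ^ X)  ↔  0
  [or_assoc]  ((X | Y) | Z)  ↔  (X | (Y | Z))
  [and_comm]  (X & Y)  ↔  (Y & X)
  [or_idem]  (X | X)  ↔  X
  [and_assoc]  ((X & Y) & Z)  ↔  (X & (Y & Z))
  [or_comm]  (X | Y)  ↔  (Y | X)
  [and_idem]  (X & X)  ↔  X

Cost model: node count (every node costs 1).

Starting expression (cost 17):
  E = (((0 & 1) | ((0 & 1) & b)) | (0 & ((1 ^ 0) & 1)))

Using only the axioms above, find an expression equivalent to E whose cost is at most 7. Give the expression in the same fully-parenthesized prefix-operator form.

step 1: xor_false (→) rewrites (1 ^ 0) into 1, now (((0 & 1) | ((0 & 1) & b)) | (0 & (1 & 1)))
step 2: and_idem (→) rewrites (1 & 1) into 1, now (((0 & 1) | ((0 & 1) & b)) | (0 & 1))
step 3: absorb_or (→) rewrites ((0 & 1) | ((0 & 1) & b)) into (0 & 1), reaching cost 7 (bound 7)

((0 & 1) | (0 & 1))   [cost 7]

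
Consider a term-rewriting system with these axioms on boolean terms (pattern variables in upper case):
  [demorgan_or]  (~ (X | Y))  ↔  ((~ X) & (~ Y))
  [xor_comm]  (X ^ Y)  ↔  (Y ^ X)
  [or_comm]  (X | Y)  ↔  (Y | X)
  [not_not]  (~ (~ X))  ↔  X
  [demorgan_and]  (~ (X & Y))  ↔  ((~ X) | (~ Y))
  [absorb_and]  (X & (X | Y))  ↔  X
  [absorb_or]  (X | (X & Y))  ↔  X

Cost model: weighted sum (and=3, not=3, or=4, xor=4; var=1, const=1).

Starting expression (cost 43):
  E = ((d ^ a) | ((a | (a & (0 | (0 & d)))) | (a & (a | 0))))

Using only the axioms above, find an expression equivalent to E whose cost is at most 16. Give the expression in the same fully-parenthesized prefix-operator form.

step 1: absorb_and (→) rewrites (a & (a | 0)) into a, now ((d ^ a) | ((a | (a & (0 | (0 & d)))) | a))
step 2: absorb_or (→) rewrites (0 | (0 & d)) into 0, now ((d ^ a) | ((a | (a & 0)) | a))
step 3: absorb_or (→) rewrites (a | (a & 0)) into a, reaching cost 16 (bound 16)

((d ^ a) | (a | a))   [cost 16]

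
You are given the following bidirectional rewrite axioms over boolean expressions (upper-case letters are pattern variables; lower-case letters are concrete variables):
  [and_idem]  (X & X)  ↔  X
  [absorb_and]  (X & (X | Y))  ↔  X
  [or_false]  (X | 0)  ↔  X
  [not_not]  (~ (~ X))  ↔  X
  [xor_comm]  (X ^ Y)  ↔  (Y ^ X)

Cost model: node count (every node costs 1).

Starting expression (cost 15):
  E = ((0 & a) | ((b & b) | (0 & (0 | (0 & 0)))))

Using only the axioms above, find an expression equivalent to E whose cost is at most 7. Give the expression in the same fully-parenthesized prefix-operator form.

((0 & a) | (b & b))   [cost 7]

step 1: and_idem (→) rewrites (0 & 0) into 0, now ((0 & a) | ((b & b) | (0 & (0 | 0))))
step 2: absorb_and (→) rewrites (0 & (0 | 0)) into 0, now ((0 & a) | ((b & b) | 0))
step 3: or_false (→) rewrites ((b & b) | 0) into (b & b), reaching cost 7 (bound 7)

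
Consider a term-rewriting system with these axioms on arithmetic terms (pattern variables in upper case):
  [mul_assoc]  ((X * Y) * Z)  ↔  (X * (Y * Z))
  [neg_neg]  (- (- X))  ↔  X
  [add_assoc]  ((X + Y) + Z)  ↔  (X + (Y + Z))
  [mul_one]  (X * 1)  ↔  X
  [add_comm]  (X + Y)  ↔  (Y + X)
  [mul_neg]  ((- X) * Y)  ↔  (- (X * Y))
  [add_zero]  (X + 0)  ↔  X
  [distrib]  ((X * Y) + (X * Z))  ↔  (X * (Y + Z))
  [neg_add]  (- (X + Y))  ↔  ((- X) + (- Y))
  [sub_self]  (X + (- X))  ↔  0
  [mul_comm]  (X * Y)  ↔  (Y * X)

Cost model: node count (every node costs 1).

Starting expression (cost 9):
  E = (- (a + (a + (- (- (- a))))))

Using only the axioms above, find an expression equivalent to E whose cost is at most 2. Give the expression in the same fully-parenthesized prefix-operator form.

(- a)   [cost 2]

1. [neg_neg →] (- (- (- a)))  →  (- a);  E = (- (a + (a + (- a))))
2. [sub_self →] (a + (- a))  →  0;  E = (- (a + 0))
3. [add_zero →] (a + 0)  →  a;  cost 2 ≤ 2, done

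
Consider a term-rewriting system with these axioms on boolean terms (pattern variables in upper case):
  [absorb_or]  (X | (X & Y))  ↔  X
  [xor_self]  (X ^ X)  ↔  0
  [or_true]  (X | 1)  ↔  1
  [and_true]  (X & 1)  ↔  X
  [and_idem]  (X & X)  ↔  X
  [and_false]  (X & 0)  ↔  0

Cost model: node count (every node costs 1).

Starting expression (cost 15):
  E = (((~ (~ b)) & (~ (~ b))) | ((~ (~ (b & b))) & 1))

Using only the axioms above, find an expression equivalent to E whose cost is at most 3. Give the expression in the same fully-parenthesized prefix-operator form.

1. [and_idem →] (b & b)  →  b;  E = (((~ (~ b)) & (~ (~ b))) | ((~ (~ b)) & 1))
2. [and_idem →] ((~ (~ b)) & (~ (~ b)))  →  (~ (~ b));  E = ((~ (~ b)) | ((~ (~ b)) & 1))
3. [absorb_or →] ((~ (~ b)) | ((~ (~ b)) & 1))  →  (~ (~ b));  cost 3 ≤ 3, done

(~ (~ b))   [cost 3]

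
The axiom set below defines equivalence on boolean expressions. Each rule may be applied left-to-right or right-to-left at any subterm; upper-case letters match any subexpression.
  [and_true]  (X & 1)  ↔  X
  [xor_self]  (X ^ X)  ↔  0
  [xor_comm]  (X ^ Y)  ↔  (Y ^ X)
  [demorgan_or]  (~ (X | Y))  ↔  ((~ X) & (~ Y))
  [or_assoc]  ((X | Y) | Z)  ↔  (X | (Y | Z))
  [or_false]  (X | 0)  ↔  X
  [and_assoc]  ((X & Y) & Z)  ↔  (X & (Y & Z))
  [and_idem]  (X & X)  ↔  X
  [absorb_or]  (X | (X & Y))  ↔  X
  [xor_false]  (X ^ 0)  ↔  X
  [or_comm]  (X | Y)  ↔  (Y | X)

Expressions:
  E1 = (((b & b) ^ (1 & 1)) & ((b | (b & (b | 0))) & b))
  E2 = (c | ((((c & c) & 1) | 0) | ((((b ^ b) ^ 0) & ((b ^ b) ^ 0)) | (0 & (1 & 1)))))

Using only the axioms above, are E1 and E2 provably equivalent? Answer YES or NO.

Every axiom is a valid identity, so a rewrite proof would force E1 and E2 to agree under every assignment.
At b=0, c=1: E1 = 0 but E2 = 1; they differ, so no derivation exists.

NO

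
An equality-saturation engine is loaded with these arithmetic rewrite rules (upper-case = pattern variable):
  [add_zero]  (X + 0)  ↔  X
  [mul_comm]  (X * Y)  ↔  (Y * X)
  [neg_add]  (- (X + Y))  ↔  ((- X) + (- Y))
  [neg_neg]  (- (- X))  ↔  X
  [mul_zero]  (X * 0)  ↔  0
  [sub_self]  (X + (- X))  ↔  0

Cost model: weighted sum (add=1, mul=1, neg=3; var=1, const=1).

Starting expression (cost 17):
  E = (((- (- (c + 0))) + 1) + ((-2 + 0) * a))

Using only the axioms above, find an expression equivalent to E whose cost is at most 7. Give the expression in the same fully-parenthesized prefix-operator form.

((c + 1) + (-2 * a))   [cost 7]

step 1: add_zero (→) rewrites (c + 0) into c, now (((- (- c)) + 1) + ((-2 + 0) * a))
step 2: add_zero (→) rewrites (-2 + 0) into -2, now (((- (- c)) + 1) + (-2 * a))
step 3: neg_neg (→) rewrites (- (- c)) into c, reaching cost 7 (bound 7)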